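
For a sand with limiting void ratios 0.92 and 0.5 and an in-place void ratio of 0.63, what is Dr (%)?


Using Dr = (e_max - e) / (e_max - e_min) * 100
e_max - e = 0.92 - 0.63 = 0.29
e_max - e_min = 0.92 - 0.5 = 0.42
Dr = 0.29 / 0.42 * 100
Dr = 69.05 %


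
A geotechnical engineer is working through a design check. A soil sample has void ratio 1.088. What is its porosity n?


Using the relation n = e / (1 + e)
n = 1.088 / (1 + 1.088)
n = 1.088 / 2.088
n = 0.5211


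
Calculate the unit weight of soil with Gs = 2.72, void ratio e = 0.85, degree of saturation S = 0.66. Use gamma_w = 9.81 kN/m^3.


Using gamma = gamma_w * (Gs + S*e) / (1 + e)
Numerator: Gs + S*e = 2.72 + 0.66*0.85 = 3.281
Denominator: 1 + e = 1 + 0.85 = 1.85
gamma = 9.81 * 3.281 / 1.85
gamma = 17.398 kN/m^3


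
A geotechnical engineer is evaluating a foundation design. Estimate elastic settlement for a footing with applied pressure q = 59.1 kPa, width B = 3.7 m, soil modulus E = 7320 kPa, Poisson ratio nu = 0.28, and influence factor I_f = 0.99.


Using Se = q * B * (1 - nu^2) * I_f / E
1 - nu^2 = 1 - 0.28^2 = 0.9216
Se = 59.1 * 3.7 * 0.9216 * 0.99 / 7320
Se = 0.027256 m
Convert to mm: Se = 0.027256 * 1000 = 27.256 mm


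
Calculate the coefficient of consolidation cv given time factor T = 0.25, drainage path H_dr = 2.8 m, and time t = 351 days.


Using cv = T * H_dr^2 / t
H_dr^2 = 2.8^2 = 7.84
cv = 0.25 * 7.84 / 351
cv = 0.00558 m^2/day


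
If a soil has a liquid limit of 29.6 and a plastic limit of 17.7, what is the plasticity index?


Using PI = LL - PL
PI = 29.6 - 17.7
PI = 11.9


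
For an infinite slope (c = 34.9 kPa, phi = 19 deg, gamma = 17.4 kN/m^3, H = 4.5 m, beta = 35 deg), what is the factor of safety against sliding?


Result: 1.44

Derivation:
Using Fs = c / (gamma*H*sin(beta)*cos(beta)) + tan(phi)/tan(beta)
Cohesion contribution = 34.9 / (17.4*4.5*sin(35)*cos(35))
Cohesion contribution = 0.948654
Friction contribution = tan(19)/tan(35) = 0.491751
Fs = 0.948654 + 0.491751
Fs = 1.44


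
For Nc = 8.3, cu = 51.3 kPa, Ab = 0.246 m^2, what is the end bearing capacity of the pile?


Result: 104.74 kN

Derivation:
Using Qb = Nc * cu * Ab
Qb = 8.3 * 51.3 * 0.246
Qb = 104.74 kN


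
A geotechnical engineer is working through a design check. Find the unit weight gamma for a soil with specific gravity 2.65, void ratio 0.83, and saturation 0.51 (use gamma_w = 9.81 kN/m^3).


Using gamma = gamma_w * (Gs + S*e) / (1 + e)
Numerator: Gs + S*e = 2.65 + 0.51*0.83 = 3.0733
Denominator: 1 + e = 1 + 0.83 = 1.83
gamma = 9.81 * 3.0733 / 1.83
gamma = 16.475 kN/m^3


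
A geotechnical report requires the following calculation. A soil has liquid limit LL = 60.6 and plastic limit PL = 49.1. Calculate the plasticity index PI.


Using PI = LL - PL
PI = 60.6 - 49.1
PI = 11.5


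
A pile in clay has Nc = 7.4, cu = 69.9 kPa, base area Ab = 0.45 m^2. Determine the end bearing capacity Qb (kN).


Using Qb = Nc * cu * Ab
Qb = 7.4 * 69.9 * 0.45
Qb = 232.77 kN


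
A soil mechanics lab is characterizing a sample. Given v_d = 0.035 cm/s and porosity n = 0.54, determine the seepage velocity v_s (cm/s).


Using v_s = v_d / n
v_s = 0.035 / 0.54
v_s = 0.06481 cm/s


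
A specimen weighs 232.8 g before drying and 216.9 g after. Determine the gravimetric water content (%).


Result: 7.33 %

Derivation:
Using w = (m_wet - m_dry) / m_dry * 100
m_wet - m_dry = 232.8 - 216.9 = 15.9 g
w = 15.9 / 216.9 * 100
w = 7.33 %


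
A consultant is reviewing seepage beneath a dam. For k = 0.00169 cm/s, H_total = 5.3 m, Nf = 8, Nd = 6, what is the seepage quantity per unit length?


Convert k to m/s for unit consistency with H:
k = 0.00169 cm/s = 0.00169 / 100 m/s = 1.69e-05 m/s
Using q = k * H * Nf / Nd
Nf / Nd = 8 / 6 = 1.3333
q = 1.69e-05 * 5.3 * 1.3333
q = 0.0001194 m^3/s per m


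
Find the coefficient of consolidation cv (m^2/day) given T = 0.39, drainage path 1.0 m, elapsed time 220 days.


Using cv = T * H_dr^2 / t
H_dr^2 = 1.0^2 = 1.0
cv = 0.39 * 1.0 / 220
cv = 0.00177 m^2/day


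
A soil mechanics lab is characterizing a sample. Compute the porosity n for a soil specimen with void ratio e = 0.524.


Result: 0.3438

Derivation:
Using the relation n = e / (1 + e)
n = 0.524 / (1 + 0.524)
n = 0.524 / 1.524
n = 0.3438


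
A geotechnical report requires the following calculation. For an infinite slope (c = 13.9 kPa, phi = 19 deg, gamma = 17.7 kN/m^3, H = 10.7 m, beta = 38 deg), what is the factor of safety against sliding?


Result: 0.592

Derivation:
Using Fs = c / (gamma*H*sin(beta)*cos(beta)) + tan(phi)/tan(beta)
Cohesion contribution = 13.9 / (17.7*10.7*sin(38)*cos(38))
Cohesion contribution = 0.151281
Friction contribution = tan(19)/tan(38) = 0.440719
Fs = 0.151281 + 0.440719
Fs = 0.592


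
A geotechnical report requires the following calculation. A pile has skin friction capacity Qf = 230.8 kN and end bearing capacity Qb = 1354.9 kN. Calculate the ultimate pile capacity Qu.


Using Qu = Qf + Qb
Qu = 230.8 + 1354.9
Qu = 1585.7 kN


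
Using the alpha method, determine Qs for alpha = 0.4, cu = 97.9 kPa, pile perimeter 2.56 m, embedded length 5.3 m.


Using Qs = alpha * cu * perimeter * L
Qs = 0.4 * 97.9 * 2.56 * 5.3
Qs = 531.32 kN


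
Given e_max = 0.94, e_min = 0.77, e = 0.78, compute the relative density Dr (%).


Using Dr = (e_max - e) / (e_max - e_min) * 100
e_max - e = 0.94 - 0.78 = 0.16
e_max - e_min = 0.94 - 0.77 = 0.17
Dr = 0.16 / 0.17 * 100
Dr = 94.12 %


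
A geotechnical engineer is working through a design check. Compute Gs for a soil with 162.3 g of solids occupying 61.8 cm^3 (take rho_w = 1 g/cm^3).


Result: 2.626

Derivation:
Using Gs = m_s / (V_s * rho_w)
Since rho_w = 1 g/cm^3:
Gs = 162.3 / 61.8
Gs = 2.626


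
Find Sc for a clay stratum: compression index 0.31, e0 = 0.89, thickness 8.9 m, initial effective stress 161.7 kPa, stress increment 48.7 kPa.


Using Sc = Cc * H / (1 + e0) * log10((sigma0 + delta_sigma) / sigma0)
Stress ratio = (161.7 + 48.7) / 161.7 = 1.30118
log10(1.30118) = 0.114336
Cc * H / (1 + e0) = 0.31 * 8.9 / (1 + 0.89) = 1.45979
Sc = 1.45979 * 0.114336
Sc = 0.1669 m


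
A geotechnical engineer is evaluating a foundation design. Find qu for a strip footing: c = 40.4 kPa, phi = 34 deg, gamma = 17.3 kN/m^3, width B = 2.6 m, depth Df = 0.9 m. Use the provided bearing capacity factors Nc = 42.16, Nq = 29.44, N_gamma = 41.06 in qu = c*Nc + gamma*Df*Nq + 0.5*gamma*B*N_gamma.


Result: 3085.08 kPa

Derivation:
Compute qu = c*Nc + gamma*Df*Nq + 0.5*gamma*B*N_gamma
Term 1: 40.4 * 42.16 = 1703.264
Term 2: 17.3 * 0.9 * 29.44 = 458.3808
Term 3: 0.5 * 17.3 * 2.6 * 41.06 = 923.4394
qu = 1703.264 + 458.3808 + 923.4394
qu = 3085.08 kPa


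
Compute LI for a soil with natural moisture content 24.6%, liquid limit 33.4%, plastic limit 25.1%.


Result: -0.06

Derivation:
First compute the plasticity index:
PI = LL - PL = 33.4 - 25.1 = 8.3
Then compute the liquidity index:
LI = (w - PL) / PI
LI = (24.6 - 25.1) / 8.3
LI = -0.06


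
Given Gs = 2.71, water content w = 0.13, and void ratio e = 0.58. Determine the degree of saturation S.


Using S = Gs * w / e
S = 2.71 * 0.13 / 0.58
S = 0.6074


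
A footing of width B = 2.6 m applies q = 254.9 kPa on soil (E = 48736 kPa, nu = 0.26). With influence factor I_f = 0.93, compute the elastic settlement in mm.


Result: 11.792 mm

Derivation:
Using Se = q * B * (1 - nu^2) * I_f / E
1 - nu^2 = 1 - 0.26^2 = 0.9324
Se = 254.9 * 2.6 * 0.9324 * 0.93 / 48736
Se = 0.011792 m
Convert to mm: Se = 0.011792 * 1000 = 11.792 mm


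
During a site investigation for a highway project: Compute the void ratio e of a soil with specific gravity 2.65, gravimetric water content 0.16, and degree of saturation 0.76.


Using the relation e = Gs * w / S
e = 2.65 * 0.16 / 0.76
e = 0.5579


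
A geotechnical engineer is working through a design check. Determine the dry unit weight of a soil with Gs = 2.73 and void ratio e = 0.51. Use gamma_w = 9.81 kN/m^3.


Result: 17.736 kN/m^3

Derivation:
Using gamma_d = Gs * gamma_w / (1 + e)
gamma_d = 2.73 * 9.81 / (1 + 0.51)
gamma_d = 2.73 * 9.81 / 1.51
gamma_d = 17.736 kN/m^3


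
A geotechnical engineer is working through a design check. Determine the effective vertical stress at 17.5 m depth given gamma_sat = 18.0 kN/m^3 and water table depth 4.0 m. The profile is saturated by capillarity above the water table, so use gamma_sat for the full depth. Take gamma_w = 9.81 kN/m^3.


Total stress = gamma_sat * depth
sigma = 18.0 * 17.5 = 315.0 kPa
Pore water pressure u = gamma_w * (depth - d_wt)
u = 9.81 * (17.5 - 4.0) = 132.435 kPa
Effective stress = sigma - u
sigma' = 315.0 - 132.435 = 182.57 kPa


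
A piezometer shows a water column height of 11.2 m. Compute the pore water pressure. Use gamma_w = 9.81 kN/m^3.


Result: 109.87 kPa

Derivation:
Using u = gamma_w * h_w
u = 9.81 * 11.2
u = 109.87 kPa


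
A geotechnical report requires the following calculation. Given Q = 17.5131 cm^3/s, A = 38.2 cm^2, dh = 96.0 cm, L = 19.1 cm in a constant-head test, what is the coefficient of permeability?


Compute hydraulic gradient:
i = dh / L = 96.0 / 19.1 = 5.02618
Then apply Darcy's law:
k = Q / (A * i)
k = 17.5131 / (38.2 * 5.02618)
k = 17.5131 / 192
k = 0.091214 cm/s


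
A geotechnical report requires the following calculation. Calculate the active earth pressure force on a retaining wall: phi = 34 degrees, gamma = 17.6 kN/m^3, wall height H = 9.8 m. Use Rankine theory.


Compute active earth pressure coefficient:
Ka = tan^2(45 - phi/2) = tan^2(28.0) = 0.282715
Compute active force:
Pa = 0.5 * Ka * gamma * H^2
Pa = 0.5 * 0.282715 * 17.6 * 9.8^2
Pa = 238.94 kN/m


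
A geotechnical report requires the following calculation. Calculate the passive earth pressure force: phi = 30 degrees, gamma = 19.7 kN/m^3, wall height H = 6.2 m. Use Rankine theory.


Compute passive earth pressure coefficient:
Kp = tan^2(45 + phi/2) = tan^2(60.0) = 3
Compute passive force:
Pp = 0.5 * Kp * gamma * H^2
Pp = 0.5 * 3 * 19.7 * 6.2^2
Pp = 1135.9 kN/m


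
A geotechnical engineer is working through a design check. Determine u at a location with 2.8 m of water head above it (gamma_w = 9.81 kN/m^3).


Using u = gamma_w * h_w
u = 9.81 * 2.8
u = 27.47 kPa


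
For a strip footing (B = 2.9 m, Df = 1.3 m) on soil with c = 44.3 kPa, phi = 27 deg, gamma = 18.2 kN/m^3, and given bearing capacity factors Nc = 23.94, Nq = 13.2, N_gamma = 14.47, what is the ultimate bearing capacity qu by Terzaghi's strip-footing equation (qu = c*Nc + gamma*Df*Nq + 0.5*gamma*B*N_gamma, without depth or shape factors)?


Compute qu = c*Nc + gamma*Df*Nq + 0.5*gamma*B*N_gamma
Term 1: 44.3 * 23.94 = 1060.542
Term 2: 18.2 * 1.3 * 13.2 = 312.312
Term 3: 0.5 * 18.2 * 2.9 * 14.47 = 381.8633
qu = 1060.542 + 312.312 + 381.8633
qu = 1754.72 kPa


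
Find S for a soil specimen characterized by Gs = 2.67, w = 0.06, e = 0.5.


Result: 0.3204

Derivation:
Using S = Gs * w / e
S = 2.67 * 0.06 / 0.5
S = 0.3204


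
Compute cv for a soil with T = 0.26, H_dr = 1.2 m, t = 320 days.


Result: 0.00117 m^2/day

Derivation:
Using cv = T * H_dr^2 / t
H_dr^2 = 1.2^2 = 1.44
cv = 0.26 * 1.44 / 320
cv = 0.00117 m^2/day


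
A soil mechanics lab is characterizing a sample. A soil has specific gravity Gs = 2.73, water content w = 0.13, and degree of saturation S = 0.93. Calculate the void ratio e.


Using the relation e = Gs * w / S
e = 2.73 * 0.13 / 0.93
e = 0.3816


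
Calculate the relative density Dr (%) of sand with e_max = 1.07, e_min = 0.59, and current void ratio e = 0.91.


Using Dr = (e_max - e) / (e_max - e_min) * 100
e_max - e = 1.07 - 0.91 = 0.16
e_max - e_min = 1.07 - 0.59 = 0.48
Dr = 0.16 / 0.48 * 100
Dr = 33.33 %


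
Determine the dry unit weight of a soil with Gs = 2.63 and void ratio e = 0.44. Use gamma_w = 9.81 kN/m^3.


Using gamma_d = Gs * gamma_w / (1 + e)
gamma_d = 2.63 * 9.81 / (1 + 0.44)
gamma_d = 2.63 * 9.81 / 1.44
gamma_d = 17.917 kN/m^3


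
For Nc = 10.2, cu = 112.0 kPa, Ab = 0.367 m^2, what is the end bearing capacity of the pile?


Result: 419.26 kN

Derivation:
Using Qb = Nc * cu * Ab
Qb = 10.2 * 112.0 * 0.367
Qb = 419.26 kN


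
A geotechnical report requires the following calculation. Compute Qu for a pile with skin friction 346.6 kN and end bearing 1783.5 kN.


Result: 2130.1 kN

Derivation:
Using Qu = Qf + Qb
Qu = 346.6 + 1783.5
Qu = 2130.1 kN


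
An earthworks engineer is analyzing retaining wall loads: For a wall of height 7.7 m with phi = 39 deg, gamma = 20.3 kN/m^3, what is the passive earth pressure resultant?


Compute passive earth pressure coefficient:
Kp = tan^2(45 + phi/2) = tan^2(64.5) = 4.395495
Compute passive force:
Pp = 0.5 * Kp * gamma * H^2
Pp = 0.5 * 4.395495 * 20.3 * 7.7^2
Pp = 2645.18 kN/m


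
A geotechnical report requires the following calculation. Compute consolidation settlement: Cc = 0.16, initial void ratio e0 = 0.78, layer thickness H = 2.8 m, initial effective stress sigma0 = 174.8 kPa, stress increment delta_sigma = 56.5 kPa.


Using Sc = Cc * H / (1 + e0) * log10((sigma0 + delta_sigma) / sigma0)
Stress ratio = (174.8 + 56.5) / 174.8 = 1.32323
log10(1.32323) = 0.121634
Cc * H / (1 + e0) = 0.16 * 2.8 / (1 + 0.78) = 0.251685
Sc = 0.251685 * 0.121634
Sc = 0.0306 m


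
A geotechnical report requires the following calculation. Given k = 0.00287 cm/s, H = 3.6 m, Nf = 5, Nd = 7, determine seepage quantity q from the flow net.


Result: 7.38e-05 m^3/s per m

Derivation:
Convert k to m/s for unit consistency with H:
k = 0.00287 cm/s = 0.00287 / 100 m/s = 2.87e-05 m/s
Using q = k * H * Nf / Nd
Nf / Nd = 5 / 7 = 0.7143
q = 2.87e-05 * 3.6 * 0.7143
q = 7.38e-05 m^3/s per m


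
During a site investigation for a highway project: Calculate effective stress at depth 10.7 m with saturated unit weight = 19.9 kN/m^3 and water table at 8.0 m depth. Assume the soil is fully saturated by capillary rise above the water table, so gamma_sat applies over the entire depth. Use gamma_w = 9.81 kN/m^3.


Total stress = gamma_sat * depth
sigma = 19.9 * 10.7 = 212.93 kPa
Pore water pressure u = gamma_w * (depth - d_wt)
u = 9.81 * (10.7 - 8.0) = 26.487 kPa
Effective stress = sigma - u
sigma' = 212.93 - 26.487 = 186.44 kPa


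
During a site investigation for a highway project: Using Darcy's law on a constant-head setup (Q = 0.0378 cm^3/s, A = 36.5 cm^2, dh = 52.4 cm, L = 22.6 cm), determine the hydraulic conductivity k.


Compute hydraulic gradient:
i = dh / L = 52.4 / 22.6 = 2.31858
Then apply Darcy's law:
k = Q / (A * i)
k = 0.0378 / (36.5 * 2.31858)
k = 0.0378 / 84.6283
k = 0.000447 cm/s


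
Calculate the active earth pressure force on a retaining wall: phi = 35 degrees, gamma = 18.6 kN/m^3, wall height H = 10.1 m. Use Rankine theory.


Compute active earth pressure coefficient:
Ka = tan^2(45 - phi/2) = tan^2(27.5) = 0.27099
Compute active force:
Pa = 0.5 * Ka * gamma * H^2
Pa = 0.5 * 0.27099 * 18.6 * 10.1^2
Pa = 257.09 kN/m


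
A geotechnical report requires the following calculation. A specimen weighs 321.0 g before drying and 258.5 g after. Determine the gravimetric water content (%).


Result: 24.18 %

Derivation:
Using w = (m_wet - m_dry) / m_dry * 100
m_wet - m_dry = 321.0 - 258.5 = 62.5 g
w = 62.5 / 258.5 * 100
w = 24.18 %


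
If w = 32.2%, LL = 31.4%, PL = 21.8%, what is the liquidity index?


Result: 1.083

Derivation:
First compute the plasticity index:
PI = LL - PL = 31.4 - 21.8 = 9.6
Then compute the liquidity index:
LI = (w - PL) / PI
LI = (32.2 - 21.8) / 9.6
LI = 1.083


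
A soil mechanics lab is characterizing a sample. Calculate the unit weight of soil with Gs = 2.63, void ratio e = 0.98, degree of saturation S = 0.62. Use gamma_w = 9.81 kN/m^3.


Result: 16.041 kN/m^3

Derivation:
Using gamma = gamma_w * (Gs + S*e) / (1 + e)
Numerator: Gs + S*e = 2.63 + 0.62*0.98 = 3.2376
Denominator: 1 + e = 1 + 0.98 = 1.98
gamma = 9.81 * 3.2376 / 1.98
gamma = 16.041 kN/m^3


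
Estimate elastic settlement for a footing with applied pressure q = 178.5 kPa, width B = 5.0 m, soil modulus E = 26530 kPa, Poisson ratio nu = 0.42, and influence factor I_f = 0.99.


Using Se = q * B * (1 - nu^2) * I_f / E
1 - nu^2 = 1 - 0.42^2 = 0.8236
Se = 178.5 * 5.0 * 0.8236 * 0.99 / 26530
Se = 0.027430 m
Convert to mm: Se = 0.027430 * 1000 = 27.43 mm


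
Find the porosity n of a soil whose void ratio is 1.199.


Using the relation n = e / (1 + e)
n = 1.199 / (1 + 1.199)
n = 1.199 / 2.199
n = 0.5452


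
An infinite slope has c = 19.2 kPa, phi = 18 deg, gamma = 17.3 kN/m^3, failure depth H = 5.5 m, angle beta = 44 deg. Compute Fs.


Using Fs = c / (gamma*H*sin(beta)*cos(beta)) + tan(phi)/tan(beta)
Cohesion contribution = 19.2 / (17.3*5.5*sin(44)*cos(44))
Cohesion contribution = 0.403819
Friction contribution = tan(18)/tan(44) = 0.336464
Fs = 0.403819 + 0.336464
Fs = 0.74


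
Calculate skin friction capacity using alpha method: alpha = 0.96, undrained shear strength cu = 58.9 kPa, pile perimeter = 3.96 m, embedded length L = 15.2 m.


Result: 3403.5 kN

Derivation:
Using Qs = alpha * cu * perimeter * L
Qs = 0.96 * 58.9 * 3.96 * 15.2
Qs = 3403.5 kN


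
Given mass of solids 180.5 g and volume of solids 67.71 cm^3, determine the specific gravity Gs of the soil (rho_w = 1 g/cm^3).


Using Gs = m_s / (V_s * rho_w)
Since rho_w = 1 g/cm^3:
Gs = 180.5 / 67.71
Gs = 2.666


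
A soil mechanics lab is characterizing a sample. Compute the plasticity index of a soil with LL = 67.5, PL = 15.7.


Result: 51.8

Derivation:
Using PI = LL - PL
PI = 67.5 - 15.7
PI = 51.8


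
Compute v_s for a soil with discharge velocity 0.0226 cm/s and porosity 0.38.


Using v_s = v_d / n
v_s = 0.0226 / 0.38
v_s = 0.05947 cm/s


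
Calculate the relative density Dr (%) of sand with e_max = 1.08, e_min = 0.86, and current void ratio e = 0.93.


Using Dr = (e_max - e) / (e_max - e_min) * 100
e_max - e = 1.08 - 0.93 = 0.15
e_max - e_min = 1.08 - 0.86 = 0.22
Dr = 0.15 / 0.22 * 100
Dr = 68.18 %


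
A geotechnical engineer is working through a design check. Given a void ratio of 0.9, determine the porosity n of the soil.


Result: 0.4737

Derivation:
Using the relation n = e / (1 + e)
n = 0.9 / (1 + 0.9)
n = 0.9 / 1.9
n = 0.4737


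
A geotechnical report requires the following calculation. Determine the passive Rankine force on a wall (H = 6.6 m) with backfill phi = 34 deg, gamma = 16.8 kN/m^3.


Result: 1294.25 kN/m

Derivation:
Compute passive earth pressure coefficient:
Kp = tan^2(45 + phi/2) = tan^2(62.0) = 3.537132
Compute passive force:
Pp = 0.5 * Kp * gamma * H^2
Pp = 0.5 * 3.537132 * 16.8 * 6.6^2
Pp = 1294.25 kN/m


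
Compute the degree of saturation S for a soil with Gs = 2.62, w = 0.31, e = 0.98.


Using S = Gs * w / e
S = 2.62 * 0.31 / 0.98
S = 0.8288


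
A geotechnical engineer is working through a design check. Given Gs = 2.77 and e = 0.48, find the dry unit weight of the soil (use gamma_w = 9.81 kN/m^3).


Result: 18.361 kN/m^3

Derivation:
Using gamma_d = Gs * gamma_w / (1 + e)
gamma_d = 2.77 * 9.81 / (1 + 0.48)
gamma_d = 2.77 * 9.81 / 1.48
gamma_d = 18.361 kN/m^3


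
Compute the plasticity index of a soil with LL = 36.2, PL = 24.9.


Result: 11.3

Derivation:
Using PI = LL - PL
PI = 36.2 - 24.9
PI = 11.3


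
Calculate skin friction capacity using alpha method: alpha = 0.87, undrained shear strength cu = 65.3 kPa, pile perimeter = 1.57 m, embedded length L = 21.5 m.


Using Qs = alpha * cu * perimeter * L
Qs = 0.87 * 65.3 * 1.57 * 21.5
Qs = 1917.66 kN


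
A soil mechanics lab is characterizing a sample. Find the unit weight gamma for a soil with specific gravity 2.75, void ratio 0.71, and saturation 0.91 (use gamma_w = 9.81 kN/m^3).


Using gamma = gamma_w * (Gs + S*e) / (1 + e)
Numerator: Gs + S*e = 2.75 + 0.91*0.71 = 3.3961
Denominator: 1 + e = 1 + 0.71 = 1.71
gamma = 9.81 * 3.3961 / 1.71
gamma = 19.483 kN/m^3


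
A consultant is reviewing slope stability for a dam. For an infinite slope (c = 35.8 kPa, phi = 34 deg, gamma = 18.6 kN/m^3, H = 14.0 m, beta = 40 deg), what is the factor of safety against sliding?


Using Fs = c / (gamma*H*sin(beta)*cos(beta)) + tan(phi)/tan(beta)
Cohesion contribution = 35.8 / (18.6*14.0*sin(40)*cos(40))
Cohesion contribution = 0.279203
Friction contribution = tan(34)/tan(40) = 0.803848
Fs = 0.279203 + 0.803848
Fs = 1.083


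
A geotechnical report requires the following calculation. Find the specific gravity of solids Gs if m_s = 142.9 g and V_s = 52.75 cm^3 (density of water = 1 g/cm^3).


Result: 2.709

Derivation:
Using Gs = m_s / (V_s * rho_w)
Since rho_w = 1 g/cm^3:
Gs = 142.9 / 52.75
Gs = 2.709


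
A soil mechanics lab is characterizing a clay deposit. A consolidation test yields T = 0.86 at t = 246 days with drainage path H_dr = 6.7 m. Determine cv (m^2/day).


Using cv = T * H_dr^2 / t
H_dr^2 = 6.7^2 = 44.89
cv = 0.86 * 44.89 / 246
cv = 0.15693 m^2/day


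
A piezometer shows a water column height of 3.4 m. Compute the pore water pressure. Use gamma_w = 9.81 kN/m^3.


Using u = gamma_w * h_w
u = 9.81 * 3.4
u = 33.35 kPa


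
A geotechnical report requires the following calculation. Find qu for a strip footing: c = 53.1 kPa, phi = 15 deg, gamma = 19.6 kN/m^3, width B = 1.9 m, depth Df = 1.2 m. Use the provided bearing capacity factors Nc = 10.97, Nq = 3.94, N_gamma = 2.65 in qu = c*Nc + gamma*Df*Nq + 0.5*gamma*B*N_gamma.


Result: 724.52 kPa

Derivation:
Compute qu = c*Nc + gamma*Df*Nq + 0.5*gamma*B*N_gamma
Term 1: 53.1 * 10.97 = 582.507
Term 2: 19.6 * 1.2 * 3.94 = 92.6688
Term 3: 0.5 * 19.6 * 1.9 * 2.65 = 49.343
qu = 582.507 + 92.6688 + 49.343
qu = 724.52 kPa


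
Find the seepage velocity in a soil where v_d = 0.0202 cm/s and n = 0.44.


Result: 0.04591 cm/s

Derivation:
Using v_s = v_d / n
v_s = 0.0202 / 0.44
v_s = 0.04591 cm/s


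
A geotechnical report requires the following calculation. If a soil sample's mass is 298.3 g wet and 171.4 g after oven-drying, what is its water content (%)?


Result: 74.04 %

Derivation:
Using w = (m_wet - m_dry) / m_dry * 100
m_wet - m_dry = 298.3 - 171.4 = 126.9 g
w = 126.9 / 171.4 * 100
w = 74.04 %


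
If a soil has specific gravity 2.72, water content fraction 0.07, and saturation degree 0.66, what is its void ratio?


Using the relation e = Gs * w / S
e = 2.72 * 0.07 / 0.66
e = 0.2885


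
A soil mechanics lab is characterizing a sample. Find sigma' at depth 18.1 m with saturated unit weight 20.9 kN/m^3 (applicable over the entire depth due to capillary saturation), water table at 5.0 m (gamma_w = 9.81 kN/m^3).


Result: 249.78 kPa

Derivation:
Total stress = gamma_sat * depth
sigma = 20.9 * 18.1 = 378.29 kPa
Pore water pressure u = gamma_w * (depth - d_wt)
u = 9.81 * (18.1 - 5.0) = 128.511 kPa
Effective stress = sigma - u
sigma' = 378.29 - 128.511 = 249.78 kPa


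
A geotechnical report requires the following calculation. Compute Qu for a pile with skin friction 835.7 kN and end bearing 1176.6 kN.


Result: 2012.3 kN

Derivation:
Using Qu = Qf + Qb
Qu = 835.7 + 1176.6
Qu = 2012.3 kN


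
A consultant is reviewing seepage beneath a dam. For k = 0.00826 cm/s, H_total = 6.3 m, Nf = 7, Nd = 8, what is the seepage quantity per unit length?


Convert k to m/s for unit consistency with H:
k = 0.00826 cm/s = 0.00826 / 100 m/s = 8.26e-05 m/s
Using q = k * H * Nf / Nd
Nf / Nd = 7 / 8 = 0.875
q = 8.26e-05 * 6.3 * 0.875
q = 0.0004553 m^3/s per m


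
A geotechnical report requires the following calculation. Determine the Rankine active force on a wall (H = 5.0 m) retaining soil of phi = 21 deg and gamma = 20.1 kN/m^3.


Compute active earth pressure coefficient:
Ka = tan^2(45 - phi/2) = tan^2(34.5) = 0.472355
Compute active force:
Pa = 0.5 * Ka * gamma * H^2
Pa = 0.5 * 0.472355 * 20.1 * 5.0^2
Pa = 118.68 kN/m


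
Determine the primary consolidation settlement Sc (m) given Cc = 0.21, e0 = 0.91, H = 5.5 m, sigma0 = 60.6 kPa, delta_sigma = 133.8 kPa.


Result: 0.3061 m

Derivation:
Using Sc = Cc * H / (1 + e0) * log10((sigma0 + delta_sigma) / sigma0)
Stress ratio = (60.6 + 133.8) / 60.6 = 3.20792
log10(3.20792) = 0.506224
Cc * H / (1 + e0) = 0.21 * 5.5 / (1 + 0.91) = 0.604712
Sc = 0.604712 * 0.506224
Sc = 0.3061 m


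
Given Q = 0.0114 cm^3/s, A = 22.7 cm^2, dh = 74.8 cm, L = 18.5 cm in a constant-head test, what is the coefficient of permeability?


Compute hydraulic gradient:
i = dh / L = 74.8 / 18.5 = 4.04324
Then apply Darcy's law:
k = Q / (A * i)
k = 0.0114 / (22.7 * 4.04324)
k = 0.0114 / 91.7816
k = 0.000124 cm/s


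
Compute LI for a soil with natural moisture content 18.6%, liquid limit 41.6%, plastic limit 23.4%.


Result: -0.264

Derivation:
First compute the plasticity index:
PI = LL - PL = 41.6 - 23.4 = 18.2
Then compute the liquidity index:
LI = (w - PL) / PI
LI = (18.6 - 23.4) / 18.2
LI = -0.264


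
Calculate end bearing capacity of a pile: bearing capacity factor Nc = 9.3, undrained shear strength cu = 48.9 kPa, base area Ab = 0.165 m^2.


Result: 75.04 kN

Derivation:
Using Qb = Nc * cu * Ab
Qb = 9.3 * 48.9 * 0.165
Qb = 75.04 kN


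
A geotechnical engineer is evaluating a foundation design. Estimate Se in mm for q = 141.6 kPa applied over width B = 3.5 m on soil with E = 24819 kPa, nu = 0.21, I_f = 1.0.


Using Se = q * B * (1 - nu^2) * I_f / E
1 - nu^2 = 1 - 0.21^2 = 0.9559
Se = 141.6 * 3.5 * 0.9559 * 1.0 / 24819
Se = 0.019088 m
Convert to mm: Se = 0.019088 * 1000 = 19.088 mm


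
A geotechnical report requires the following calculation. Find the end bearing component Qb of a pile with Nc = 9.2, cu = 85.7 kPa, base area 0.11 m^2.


Result: 86.73 kN

Derivation:
Using Qb = Nc * cu * Ab
Qb = 9.2 * 85.7 * 0.11
Qb = 86.73 kN


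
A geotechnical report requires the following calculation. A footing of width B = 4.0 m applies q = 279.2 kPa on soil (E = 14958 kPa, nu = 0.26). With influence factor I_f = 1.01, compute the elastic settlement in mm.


Using Se = q * B * (1 - nu^2) * I_f / E
1 - nu^2 = 1 - 0.26^2 = 0.9324
Se = 279.2 * 4.0 * 0.9324 * 1.01 / 14958
Se = 0.070311 m
Convert to mm: Se = 0.070311 * 1000 = 70.311 mm


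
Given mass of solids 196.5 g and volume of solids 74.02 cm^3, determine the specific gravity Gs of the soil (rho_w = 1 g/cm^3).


Using Gs = m_s / (V_s * rho_w)
Since rho_w = 1 g/cm^3:
Gs = 196.5 / 74.02
Gs = 2.655


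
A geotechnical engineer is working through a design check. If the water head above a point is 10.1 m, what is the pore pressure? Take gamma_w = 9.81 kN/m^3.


Result: 99.08 kPa

Derivation:
Using u = gamma_w * h_w
u = 9.81 * 10.1
u = 99.08 kPa


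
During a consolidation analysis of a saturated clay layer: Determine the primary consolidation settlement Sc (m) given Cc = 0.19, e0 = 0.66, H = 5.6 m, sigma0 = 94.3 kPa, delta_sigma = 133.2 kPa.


Using Sc = Cc * H / (1 + e0) * log10((sigma0 + delta_sigma) / sigma0)
Stress ratio = (94.3 + 133.2) / 94.3 = 2.41251
log10(2.41251) = 0.38247
Cc * H / (1 + e0) = 0.19 * 5.6 / (1 + 0.66) = 0.640964
Sc = 0.640964 * 0.38247
Sc = 0.2451 m


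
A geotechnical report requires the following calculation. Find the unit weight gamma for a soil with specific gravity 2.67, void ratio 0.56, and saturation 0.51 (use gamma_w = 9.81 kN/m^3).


Using gamma = gamma_w * (Gs + S*e) / (1 + e)
Numerator: Gs + S*e = 2.67 + 0.51*0.56 = 2.9556
Denominator: 1 + e = 1 + 0.56 = 1.56
gamma = 9.81 * 2.9556 / 1.56
gamma = 18.586 kN/m^3


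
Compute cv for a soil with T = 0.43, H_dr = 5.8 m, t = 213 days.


Using cv = T * H_dr^2 / t
H_dr^2 = 5.8^2 = 33.64
cv = 0.43 * 33.64 / 213
cv = 0.06791 m^2/day


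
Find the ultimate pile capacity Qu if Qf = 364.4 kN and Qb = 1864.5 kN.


Using Qu = Qf + Qb
Qu = 364.4 + 1864.5
Qu = 2228.9 kN


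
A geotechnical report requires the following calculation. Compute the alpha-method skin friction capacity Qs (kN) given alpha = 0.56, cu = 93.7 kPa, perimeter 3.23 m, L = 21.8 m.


Using Qs = alpha * cu * perimeter * L
Qs = 0.56 * 93.7 * 3.23 * 21.8
Qs = 3694.76 kN


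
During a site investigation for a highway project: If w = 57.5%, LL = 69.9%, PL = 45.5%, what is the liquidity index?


Result: 0.492

Derivation:
First compute the plasticity index:
PI = LL - PL = 69.9 - 45.5 = 24.4
Then compute the liquidity index:
LI = (w - PL) / PI
LI = (57.5 - 45.5) / 24.4
LI = 0.492


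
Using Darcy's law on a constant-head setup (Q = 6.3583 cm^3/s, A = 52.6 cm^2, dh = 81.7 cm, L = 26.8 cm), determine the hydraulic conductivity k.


Result: 0.039652 cm/s

Derivation:
Compute hydraulic gradient:
i = dh / L = 81.7 / 26.8 = 3.04851
Then apply Darcy's law:
k = Q / (A * i)
k = 6.3583 / (52.6 * 3.04851)
k = 6.3583 / 160.351
k = 0.039652 cm/s


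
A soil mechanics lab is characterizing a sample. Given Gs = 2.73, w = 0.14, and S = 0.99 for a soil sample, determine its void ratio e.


Using the relation e = Gs * w / S
e = 2.73 * 0.14 / 0.99
e = 0.3861


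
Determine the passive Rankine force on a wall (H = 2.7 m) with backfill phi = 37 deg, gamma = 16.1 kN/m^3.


Compute passive earth pressure coefficient:
Kp = tan^2(45 + phi/2) = tan^2(63.5) = 4.022791
Compute passive force:
Pp = 0.5 * Kp * gamma * H^2
Pp = 0.5 * 4.022791 * 16.1 * 2.7^2
Pp = 236.08 kN/m


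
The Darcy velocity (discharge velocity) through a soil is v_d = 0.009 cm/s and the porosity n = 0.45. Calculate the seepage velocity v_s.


Result: 0.02 cm/s

Derivation:
Using v_s = v_d / n
v_s = 0.009 / 0.45
v_s = 0.02 cm/s


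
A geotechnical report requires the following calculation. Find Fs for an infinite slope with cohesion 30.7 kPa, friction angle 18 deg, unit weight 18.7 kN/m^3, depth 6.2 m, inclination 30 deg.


Using Fs = c / (gamma*H*sin(beta)*cos(beta)) + tan(phi)/tan(beta)
Cohesion contribution = 30.7 / (18.7*6.2*sin(30)*cos(30))
Cohesion contribution = 0.611511
Friction contribution = tan(18)/tan(30) = 0.562777
Fs = 0.611511 + 0.562777
Fs = 1.174


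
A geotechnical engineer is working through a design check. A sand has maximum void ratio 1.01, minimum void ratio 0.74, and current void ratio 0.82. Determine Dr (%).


Using Dr = (e_max - e) / (e_max - e_min) * 100
e_max - e = 1.01 - 0.82 = 0.19
e_max - e_min = 1.01 - 0.74 = 0.27
Dr = 0.19 / 0.27 * 100
Dr = 70.37 %


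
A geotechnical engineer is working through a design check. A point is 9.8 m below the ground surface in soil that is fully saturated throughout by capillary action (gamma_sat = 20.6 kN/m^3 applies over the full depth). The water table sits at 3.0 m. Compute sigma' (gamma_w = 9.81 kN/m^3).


Result: 135.17 kPa

Derivation:
Total stress = gamma_sat * depth
sigma = 20.6 * 9.8 = 201.88 kPa
Pore water pressure u = gamma_w * (depth - d_wt)
u = 9.81 * (9.8 - 3.0) = 66.708 kPa
Effective stress = sigma - u
sigma' = 201.88 - 66.708 = 135.17 kPa


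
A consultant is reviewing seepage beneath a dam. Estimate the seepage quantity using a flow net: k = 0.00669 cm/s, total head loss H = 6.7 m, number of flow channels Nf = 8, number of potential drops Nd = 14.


Result: 0.0002561 m^3/s per m

Derivation:
Convert k to m/s for unit consistency with H:
k = 0.00669 cm/s = 0.00669 / 100 m/s = 6.69e-05 m/s
Using q = k * H * Nf / Nd
Nf / Nd = 8 / 14 = 0.5714
q = 6.69e-05 * 6.7 * 0.5714
q = 0.0002561 m^3/s per m


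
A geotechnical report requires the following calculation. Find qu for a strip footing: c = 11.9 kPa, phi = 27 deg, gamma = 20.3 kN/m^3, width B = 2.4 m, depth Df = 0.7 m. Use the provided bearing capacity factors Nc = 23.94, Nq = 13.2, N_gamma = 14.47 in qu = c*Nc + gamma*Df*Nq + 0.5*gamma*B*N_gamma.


Result: 824.95 kPa

Derivation:
Compute qu = c*Nc + gamma*Df*Nq + 0.5*gamma*B*N_gamma
Term 1: 11.9 * 23.94 = 284.886
Term 2: 20.3 * 0.7 * 13.2 = 187.572
Term 3: 0.5 * 20.3 * 2.4 * 14.47 = 352.4892
qu = 284.886 + 187.572 + 352.4892
qu = 824.95 kPa


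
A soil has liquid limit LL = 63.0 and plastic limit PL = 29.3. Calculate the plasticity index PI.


Using PI = LL - PL
PI = 63.0 - 29.3
PI = 33.7


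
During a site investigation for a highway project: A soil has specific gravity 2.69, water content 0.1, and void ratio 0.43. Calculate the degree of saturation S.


Result: 0.6256

Derivation:
Using S = Gs * w / e
S = 2.69 * 0.1 / 0.43
S = 0.6256


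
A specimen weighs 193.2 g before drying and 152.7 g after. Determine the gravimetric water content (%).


Result: 26.52 %

Derivation:
Using w = (m_wet - m_dry) / m_dry * 100
m_wet - m_dry = 193.2 - 152.7 = 40.5 g
w = 40.5 / 152.7 * 100
w = 26.52 %


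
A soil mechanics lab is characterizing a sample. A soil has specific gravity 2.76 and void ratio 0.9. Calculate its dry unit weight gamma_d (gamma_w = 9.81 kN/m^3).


Result: 14.25 kN/m^3

Derivation:
Using gamma_d = Gs * gamma_w / (1 + e)
gamma_d = 2.76 * 9.81 / (1 + 0.9)
gamma_d = 2.76 * 9.81 / 1.9
gamma_d = 14.25 kN/m^3


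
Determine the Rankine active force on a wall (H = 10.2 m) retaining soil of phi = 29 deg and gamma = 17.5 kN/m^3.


Compute active earth pressure coefficient:
Ka = tan^2(45 - phi/2) = tan^2(30.5) = 0.346974
Compute active force:
Pa = 0.5 * Ka * gamma * H^2
Pa = 0.5 * 0.346974 * 17.5 * 10.2^2
Pa = 315.87 kN/m


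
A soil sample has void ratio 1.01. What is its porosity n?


Using the relation n = e / (1 + e)
n = 1.01 / (1 + 1.01)
n = 1.01 / 2.01
n = 0.5025


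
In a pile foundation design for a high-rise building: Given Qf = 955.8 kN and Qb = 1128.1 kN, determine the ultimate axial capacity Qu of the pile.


Result: 2083.9 kN

Derivation:
Using Qu = Qf + Qb
Qu = 955.8 + 1128.1
Qu = 2083.9 kN


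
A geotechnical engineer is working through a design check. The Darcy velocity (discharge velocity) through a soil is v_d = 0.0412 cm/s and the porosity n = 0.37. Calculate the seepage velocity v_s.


Using v_s = v_d / n
v_s = 0.0412 / 0.37
v_s = 0.11135 cm/s


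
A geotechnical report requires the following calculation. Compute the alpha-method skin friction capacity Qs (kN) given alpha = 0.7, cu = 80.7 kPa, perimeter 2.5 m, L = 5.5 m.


Result: 776.74 kN

Derivation:
Using Qs = alpha * cu * perimeter * L
Qs = 0.7 * 80.7 * 2.5 * 5.5
Qs = 776.74 kN


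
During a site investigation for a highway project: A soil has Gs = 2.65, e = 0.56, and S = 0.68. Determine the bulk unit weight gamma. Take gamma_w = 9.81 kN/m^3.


Using gamma = gamma_w * (Gs + S*e) / (1 + e)
Numerator: Gs + S*e = 2.65 + 0.68*0.56 = 3.0308
Denominator: 1 + e = 1 + 0.56 = 1.56
gamma = 9.81 * 3.0308 / 1.56
gamma = 19.059 kN/m^3


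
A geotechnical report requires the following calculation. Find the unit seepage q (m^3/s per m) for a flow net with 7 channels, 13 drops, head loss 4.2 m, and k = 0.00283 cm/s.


Result: 6.4e-05 m^3/s per m

Derivation:
Convert k to m/s for unit consistency with H:
k = 0.00283 cm/s = 0.00283 / 100 m/s = 2.83e-05 m/s
Using q = k * H * Nf / Nd
Nf / Nd = 7 / 13 = 0.5385
q = 2.83e-05 * 4.2 * 0.5385
q = 6.4e-05 m^3/s per m


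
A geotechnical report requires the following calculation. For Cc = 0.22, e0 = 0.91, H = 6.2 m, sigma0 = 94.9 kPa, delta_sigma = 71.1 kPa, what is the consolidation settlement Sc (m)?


Using Sc = Cc * H / (1 + e0) * log10((sigma0 + delta_sigma) / sigma0)
Stress ratio = (94.9 + 71.1) / 94.9 = 1.74921
log10(1.74921) = 0.242842
Cc * H / (1 + e0) = 0.22 * 6.2 / (1 + 0.91) = 0.714136
Sc = 0.714136 * 0.242842
Sc = 0.1734 m


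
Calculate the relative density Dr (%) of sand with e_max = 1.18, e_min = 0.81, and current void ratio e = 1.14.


Result: 10.81 %

Derivation:
Using Dr = (e_max - e) / (e_max - e_min) * 100
e_max - e = 1.18 - 1.14 = 0.04
e_max - e_min = 1.18 - 0.81 = 0.37
Dr = 0.04 / 0.37 * 100
Dr = 10.81 %


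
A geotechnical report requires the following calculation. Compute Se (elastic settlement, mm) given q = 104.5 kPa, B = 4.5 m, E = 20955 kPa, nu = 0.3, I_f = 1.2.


Using Se = q * B * (1 - nu^2) * I_f / E
1 - nu^2 = 1 - 0.3^2 = 0.91
Se = 104.5 * 4.5 * 0.91 * 1.2 / 20955
Se = 0.024506 m
Convert to mm: Se = 0.024506 * 1000 = 24.506 mm


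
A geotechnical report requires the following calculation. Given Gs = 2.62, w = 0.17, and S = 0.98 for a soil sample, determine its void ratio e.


Using the relation e = Gs * w / S
e = 2.62 * 0.17 / 0.98
e = 0.4545


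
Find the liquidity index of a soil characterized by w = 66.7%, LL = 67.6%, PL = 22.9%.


Result: 0.98

Derivation:
First compute the plasticity index:
PI = LL - PL = 67.6 - 22.9 = 44.7
Then compute the liquidity index:
LI = (w - PL) / PI
LI = (66.7 - 22.9) / 44.7
LI = 0.98


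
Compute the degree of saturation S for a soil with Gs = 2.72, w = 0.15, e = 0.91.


Using S = Gs * w / e
S = 2.72 * 0.15 / 0.91
S = 0.4484


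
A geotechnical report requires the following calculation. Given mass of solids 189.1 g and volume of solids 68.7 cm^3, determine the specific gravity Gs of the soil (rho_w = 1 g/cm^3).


Result: 2.753

Derivation:
Using Gs = m_s / (V_s * rho_w)
Since rho_w = 1 g/cm^3:
Gs = 189.1 / 68.7
Gs = 2.753


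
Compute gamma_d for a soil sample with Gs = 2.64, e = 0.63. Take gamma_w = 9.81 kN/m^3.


Using gamma_d = Gs * gamma_w / (1 + e)
gamma_d = 2.64 * 9.81 / (1 + 0.63)
gamma_d = 2.64 * 9.81 / 1.63
gamma_d = 15.889 kN/m^3


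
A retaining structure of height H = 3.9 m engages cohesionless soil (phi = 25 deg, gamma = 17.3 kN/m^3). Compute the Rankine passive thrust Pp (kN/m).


Result: 324.17 kN/m

Derivation:
Compute passive earth pressure coefficient:
Kp = tan^2(45 + phi/2) = tan^2(57.5) = 2.463913
Compute passive force:
Pp = 0.5 * Kp * gamma * H^2
Pp = 0.5 * 2.463913 * 17.3 * 3.9^2
Pp = 324.17 kN/m


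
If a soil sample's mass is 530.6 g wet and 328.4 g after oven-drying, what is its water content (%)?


Using w = (m_wet - m_dry) / m_dry * 100
m_wet - m_dry = 530.6 - 328.4 = 202.2 g
w = 202.2 / 328.4 * 100
w = 61.57 %


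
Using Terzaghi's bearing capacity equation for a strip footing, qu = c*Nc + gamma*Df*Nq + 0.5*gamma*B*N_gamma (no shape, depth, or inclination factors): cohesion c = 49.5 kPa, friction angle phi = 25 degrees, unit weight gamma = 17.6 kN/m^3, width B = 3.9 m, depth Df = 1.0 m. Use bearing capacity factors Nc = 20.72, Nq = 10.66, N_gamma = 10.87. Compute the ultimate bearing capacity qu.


Compute qu = c*Nc + gamma*Df*Nq + 0.5*gamma*B*N_gamma
Term 1: 49.5 * 20.72 = 1025.64
Term 2: 17.6 * 1.0 * 10.66 = 187.616
Term 3: 0.5 * 17.6 * 3.9 * 10.87 = 373.0584
qu = 1025.64 + 187.616 + 373.0584
qu = 1586.31 kPa


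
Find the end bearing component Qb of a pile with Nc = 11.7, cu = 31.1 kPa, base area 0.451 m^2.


Using Qb = Nc * cu * Ab
Qb = 11.7 * 31.1 * 0.451
Qb = 164.11 kN


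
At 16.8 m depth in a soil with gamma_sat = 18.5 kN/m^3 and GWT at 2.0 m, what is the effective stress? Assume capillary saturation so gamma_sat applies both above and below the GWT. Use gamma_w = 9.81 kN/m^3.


Result: 165.61 kPa

Derivation:
Total stress = gamma_sat * depth
sigma = 18.5 * 16.8 = 310.8 kPa
Pore water pressure u = gamma_w * (depth - d_wt)
u = 9.81 * (16.8 - 2.0) = 145.188 kPa
Effective stress = sigma - u
sigma' = 310.8 - 145.188 = 165.61 kPa


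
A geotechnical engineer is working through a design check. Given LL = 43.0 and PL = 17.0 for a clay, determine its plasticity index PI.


Using PI = LL - PL
PI = 43.0 - 17.0
PI = 26.0


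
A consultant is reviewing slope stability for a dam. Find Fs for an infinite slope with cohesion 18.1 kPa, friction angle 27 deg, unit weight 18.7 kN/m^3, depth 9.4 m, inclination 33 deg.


Result: 1.01

Derivation:
Using Fs = c / (gamma*H*sin(beta)*cos(beta)) + tan(phi)/tan(beta)
Cohesion contribution = 18.1 / (18.7*9.4*sin(33)*cos(33))
Cohesion contribution = 0.225429
Friction contribution = tan(27)/tan(33) = 0.7846
Fs = 0.225429 + 0.7846
Fs = 1.01


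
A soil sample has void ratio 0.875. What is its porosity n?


Using the relation n = e / (1 + e)
n = 0.875 / (1 + 0.875)
n = 0.875 / 1.875
n = 0.4667


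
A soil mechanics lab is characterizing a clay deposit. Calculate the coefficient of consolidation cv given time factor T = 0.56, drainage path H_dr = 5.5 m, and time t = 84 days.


Using cv = T * H_dr^2 / t
H_dr^2 = 5.5^2 = 30.25
cv = 0.56 * 30.25 / 84
cv = 0.20167 m^2/day
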